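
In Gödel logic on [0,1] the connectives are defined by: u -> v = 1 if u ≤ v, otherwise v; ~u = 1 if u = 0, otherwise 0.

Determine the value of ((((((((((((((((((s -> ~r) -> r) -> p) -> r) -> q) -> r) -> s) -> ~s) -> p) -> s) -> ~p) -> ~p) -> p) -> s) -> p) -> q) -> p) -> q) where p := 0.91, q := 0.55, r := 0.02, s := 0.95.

0.55

~r: Gödel ¬ of 0.02 = 0 (operand ≠ 0)
(s -> ~r): 0.95 > 0, so result = 0
((s -> ~r) -> r): 0 ≤ 0.02, so result = 1
(((s -> ~r) -> r) -> p): 1 > 0.91, so result = 0.91
((((s -> ~r) -> r) -> p) -> r): 0.91 > 0.02, so result = 0.02
(((((s -> ~r) -> r) -> p) -> r) -> q): 0.02 ≤ 0.55, so result = 1
((((((s -> ~r) -> r) -> p) -> r) -> q) -> r): 1 > 0.02, so result = 0.02
(((((((s -> ~r) -> r) -> p) -> r) -> q) -> r) -> s): 0.02 ≤ 0.95, so result = 1
~s: Gödel ¬ of 0.95 = 0 (operand ≠ 0)
((((((((s -> ~r) -> r) -> p) -> r) -> q) -> r) -> s) -> ~s): 1 > 0, so result = 0
(((((((((s -> ~r) -> r) -> p) -> r) -> q) -> r) -> s) -> ~s) -> p): 0 ≤ 0.91, so result = 1
((((((((((s -> ~r) -> r) -> p) -> r) -> q) -> r) -> s) -> ~s) -> p) -> s): 1 > 0.95, so result = 0.95
~p: Gödel ¬ of 0.91 = 0 (operand ≠ 0)
(((((((((((s -> ~r) -> r) -> p) -> r) -> q) -> r) -> s) -> ~s) -> p) -> s) -> ~p): 0.95 > 0, so result = 0
~p: Gödel ¬ of 0.91 = 0 (operand ≠ 0)
((((((((((((s -> ~r) -> r) -> p) -> r) -> q) -> r) -> s) -> ~s) -> p) -> s) -> ~p) -> ~p): 0 ≤ 0, so result = 1
(((((((((((((s -> ~r) -> r) -> p) -> r) -> q) -> r) -> s) -> ~s) -> p) -> s) -> ~p) -> ~p) -> p): 1 > 0.91, so result = 0.91
((((((((((((((s -> ~r) -> r) -> p) -> r) -> q) -> r) -> s) -> ~s) -> p) -> s) -> ~p) -> ~p) -> p) -> s): 0.91 ≤ 0.95, so result = 1
(((((((((((((((s -> ~r) -> r) -> p) -> r) -> q) -> r) -> s) -> ~s) -> p) -> s) -> ~p) -> ~p) -> p) -> s) -> p): 1 > 0.91, so result = 0.91
((((((((((((((((s -> ~r) -> r) -> p) -> r) -> q) -> r) -> s) -> ~s) -> p) -> s) -> ~p) -> ~p) -> p) -> s) -> p) -> q): 0.91 > 0.55, so result = 0.55
(((((((((((((((((s -> ~r) -> r) -> p) -> r) -> q) -> r) -> s) -> ~s) -> p) -> s) -> ~p) -> ~p) -> p) -> s) -> p) -> q) -> p): 0.55 ≤ 0.91, so result = 1
((((((((((((((((((s -> ~r) -> r) -> p) -> r) -> q) -> r) -> s) -> ~s) -> p) -> s) -> ~p) -> ~p) -> p) -> s) -> p) -> q) -> p) -> q): 1 > 0.55, so result = 0.55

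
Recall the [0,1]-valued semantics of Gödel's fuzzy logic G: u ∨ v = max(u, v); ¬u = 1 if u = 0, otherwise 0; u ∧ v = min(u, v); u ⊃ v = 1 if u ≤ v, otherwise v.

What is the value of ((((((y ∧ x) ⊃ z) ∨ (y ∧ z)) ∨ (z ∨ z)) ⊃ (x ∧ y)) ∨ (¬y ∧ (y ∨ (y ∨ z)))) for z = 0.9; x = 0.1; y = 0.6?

(y ∧ x) = min(0.6, 0.1) = 0.1
((y ∧ x) ⊃ z): 0.1 ≤ 0.9, so result = 1
(y ∧ z) = min(0.6, 0.9) = 0.6
(((y ∧ x) ⊃ z) ∨ (y ∧ z)) = max(1, 0.6) = 1
(z ∨ z) = max(0.9, 0.9) = 0.9
((((y ∧ x) ⊃ z) ∨ (y ∧ z)) ∨ (z ∨ z)) = max(1, 0.9) = 1
(x ∧ y) = min(0.1, 0.6) = 0.1
(((((y ∧ x) ⊃ z) ∨ (y ∧ z)) ∨ (z ∨ z)) ⊃ (x ∧ y)): 1 > 0.1, so result = 0.1
¬y: Gödel ¬ of 0.6 = 0 (operand ≠ 0)
(y ∨ z) = max(0.6, 0.9) = 0.9
(y ∨ (y ∨ z)) = max(0.6, 0.9) = 0.9
(¬y ∧ (y ∨ (y ∨ z))) = min(0, 0.9) = 0
((((((y ∧ x) ⊃ z) ∨ (y ∧ z)) ∨ (z ∨ z)) ⊃ (x ∧ y)) ∨ (¬y ∧ (y ∨ (y ∨ z)))) = max(0.1, 0) = 0.1

0.10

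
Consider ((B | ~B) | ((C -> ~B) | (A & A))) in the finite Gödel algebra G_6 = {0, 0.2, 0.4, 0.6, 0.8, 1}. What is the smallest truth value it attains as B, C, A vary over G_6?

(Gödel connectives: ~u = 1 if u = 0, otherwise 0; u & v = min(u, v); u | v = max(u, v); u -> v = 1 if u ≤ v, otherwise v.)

The minimum is attained at B = 0.2, C = 0.2, A = 0:
  ~B: Gödel ¬ of 0.2 = 0 (operand ≠ 0)
  (B | ~B) = max(0.2, 0) = 0.2
  ~B: Gödel ¬ of 0.2 = 0 (operand ≠ 0)
  (C -> ~B): 0.2 > 0, so result = 0
  (A & A) = min(0, 0) = 0
  ((C -> ~B) | (A & A)) = max(0, 0) = 0
  ((B | ~B) | ((C -> ~B) | (A & A))) = max(0.2, 0) = 0.2
Checking all 216 assignments confirms none give a value below 0.20.

0.20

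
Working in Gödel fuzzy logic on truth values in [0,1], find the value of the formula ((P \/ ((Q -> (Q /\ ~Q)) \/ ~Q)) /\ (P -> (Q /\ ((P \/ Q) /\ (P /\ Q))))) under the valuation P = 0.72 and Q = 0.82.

~Q: Gödel ¬ of 0.82 = 0 (operand ≠ 0)
(Q /\ ~Q) = min(0.82, 0) = 0
(Q -> (Q /\ ~Q)): 0.82 > 0, so result = 0
~Q: Gödel ¬ of 0.82 = 0 (operand ≠ 0)
((Q -> (Q /\ ~Q)) \/ ~Q) = max(0, 0) = 0
(P \/ ((Q -> (Q /\ ~Q)) \/ ~Q)) = max(0.72, 0) = 0.72
(P \/ Q) = max(0.72, 0.82) = 0.82
(P /\ Q) = min(0.72, 0.82) = 0.72
((P \/ Q) /\ (P /\ Q)) = min(0.82, 0.72) = 0.72
(Q /\ ((P \/ Q) /\ (P /\ Q))) = min(0.82, 0.72) = 0.72
(P -> (Q /\ ((P \/ Q) /\ (P /\ Q)))): 0.72 ≤ 0.72, so result = 1
((P \/ ((Q -> (Q /\ ~Q)) \/ ~Q)) /\ (P -> (Q /\ ((P \/ Q) /\ (P /\ Q))))) = min(0.72, 1) = 0.72

0.72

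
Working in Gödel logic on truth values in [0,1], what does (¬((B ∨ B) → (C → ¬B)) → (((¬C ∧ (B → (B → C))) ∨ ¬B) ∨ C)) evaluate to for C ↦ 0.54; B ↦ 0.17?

(B ∨ B) = max(0.17, 0.17) = 0.17
¬B: Gödel ¬ of 0.17 = 0 (operand ≠ 0)
(C → ¬B): 0.54 > 0, so result = 0
((B ∨ B) → (C → ¬B)): 0.17 > 0, so result = 0
¬((B ∨ B) → (C → ¬B)): Gödel ¬ of 0 = 1 (operand is 0)
¬C: Gödel ¬ of 0.54 = 0 (operand ≠ 0)
(B → C): 0.17 ≤ 0.54, so result = 1
(B → (B → C)): 0.17 ≤ 1, so result = 1
(¬C ∧ (B → (B → C))) = min(0, 1) = 0
¬B: Gödel ¬ of 0.17 = 0 (operand ≠ 0)
((¬C ∧ (B → (B → C))) ∨ ¬B) = max(0, 0) = 0
(((¬C ∧ (B → (B → C))) ∨ ¬B) ∨ C) = max(0, 0.54) = 0.54
(¬((B ∨ B) → (C → ¬B)) → (((¬C ∧ (B → (B → C))) ∨ ¬B) ∨ C)): 1 > 0.54, so result = 0.54

0.54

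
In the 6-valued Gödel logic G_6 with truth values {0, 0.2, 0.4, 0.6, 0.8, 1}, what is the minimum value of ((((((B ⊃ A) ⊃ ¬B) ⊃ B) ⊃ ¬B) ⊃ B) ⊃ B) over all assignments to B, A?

0.20

The minimum is attained at B = 0.2, A = 0:
  (B ⊃ A): 0.2 > 0, so result = 0
  ¬B: Gödel ¬ of 0.2 = 0 (operand ≠ 0)
  ((B ⊃ A) ⊃ ¬B): 0 ≤ 0, so result = 1
  (((B ⊃ A) ⊃ ¬B) ⊃ B): 1 > 0.2, so result = 0.2
  ¬B: Gödel ¬ of 0.2 = 0 (operand ≠ 0)
  ((((B ⊃ A) ⊃ ¬B) ⊃ B) ⊃ ¬B): 0.2 > 0, so result = 0
  (((((B ⊃ A) ⊃ ¬B) ⊃ B) ⊃ ¬B) ⊃ B): 0 ≤ 0.2, so result = 1
  ((((((B ⊃ A) ⊃ ¬B) ⊃ B) ⊃ ¬B) ⊃ B) ⊃ B): 1 > 0.2, so result = 0.2
Checking all 36 assignments confirms none give a value below 0.20.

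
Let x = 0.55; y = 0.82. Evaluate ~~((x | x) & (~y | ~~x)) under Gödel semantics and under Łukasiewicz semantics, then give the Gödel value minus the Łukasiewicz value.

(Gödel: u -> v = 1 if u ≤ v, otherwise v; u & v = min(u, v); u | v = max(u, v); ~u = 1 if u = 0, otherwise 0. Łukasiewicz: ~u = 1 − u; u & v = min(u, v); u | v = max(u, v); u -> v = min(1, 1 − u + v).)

0.45

Gödel evaluation:
  (x | x) = max(0.55, 0.55) = 0.55
  ~y: Gödel ¬ of 0.82 = 0 (operand ≠ 0)
  ~x: Gödel ¬ of 0.55 = 0 (operand ≠ 0)
  ~~x: Gödel ¬ of 0 = 1 (operand is 0)
  (~y | ~~x) = max(0, 1) = 1
  ((x | x) & (~y | ~~x)) = min(0.55, 1) = 0.55
  ~((x | x) & (~y | ~~x)): Gödel ¬ of 0.55 = 0 (operand ≠ 0)
  ~~((x | x) & (~y | ~~x)): Gödel ¬ of 0 = 1 (operand is 0)
  Gödel value = 1
Łukasiewicz evaluation:
  (x | x) = max(0.55, 0.55) = 0.55
  ~y: Łukasiewicz ¬ gives 1 − 0.82 = 0.18
  ~x: Łukasiewicz ¬ gives 1 − 0.55 = 0.45
  ~~x: Łukasiewicz ¬ gives 1 − 0.45 = 0.55
  (~y | ~~x) = max(0.18, 0.55) = 0.55
  ((x | x) & (~y | ~~x)) = min(0.55, 0.55) = 0.55
  ~((x | x) & (~y | ~~x)): Łukasiewicz ¬ gives 1 − 0.55 = 0.45
  ~~((x | x) & (~y | ~~x)): Łukasiewicz ¬ gives 1 − 0.45 = 0.55
  Łukasiewicz value = 0.55
Difference: 1 − 0.55 = 0.45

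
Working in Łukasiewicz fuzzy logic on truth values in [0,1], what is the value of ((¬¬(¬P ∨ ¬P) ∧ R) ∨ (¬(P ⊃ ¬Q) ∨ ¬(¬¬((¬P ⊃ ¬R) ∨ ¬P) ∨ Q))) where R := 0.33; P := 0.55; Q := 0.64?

0.33

¬P: Łukasiewicz ¬ gives 1 − 0.55 = 0.45
¬P: Łukasiewicz ¬ gives 1 − 0.55 = 0.45
(¬P ∨ ¬P) = max(0.45, 0.45) = 0.45
¬(¬P ∨ ¬P): Łukasiewicz ¬ gives 1 − 0.45 = 0.55
¬¬(¬P ∨ ¬P): Łukasiewicz ¬ gives 1 − 0.55 = 0.45
(¬¬(¬P ∨ ¬P) ∧ R) = min(0.45, 0.33) = 0.33
¬Q: Łukasiewicz ¬ gives 1 − 0.64 = 0.36
(P ⊃ ¬Q): min(1, 1 − 0.55 + 0.36) = 0.81
¬(P ⊃ ¬Q): Łukasiewicz ¬ gives 1 − 0.81 = 0.19
¬P: Łukasiewicz ¬ gives 1 − 0.55 = 0.45
¬R: Łukasiewicz ¬ gives 1 − 0.33 = 0.67
(¬P ⊃ ¬R): min(1, 1 − 0.45 + 0.67) = 1
¬P: Łukasiewicz ¬ gives 1 − 0.55 = 0.45
((¬P ⊃ ¬R) ∨ ¬P) = max(1, 0.45) = 1
¬((¬P ⊃ ¬R) ∨ ¬P): Łukasiewicz ¬ gives 1 − 1 = 0
¬¬((¬P ⊃ ¬R) ∨ ¬P): Łukasiewicz ¬ gives 1 − 0 = 1
(¬¬((¬P ⊃ ¬R) ∨ ¬P) ∨ Q) = max(1, 0.64) = 1
¬(¬¬((¬P ⊃ ¬R) ∨ ¬P) ∨ Q): Łukasiewicz ¬ gives 1 − 1 = 0
(¬(P ⊃ ¬Q) ∨ ¬(¬¬((¬P ⊃ ¬R) ∨ ¬P) ∨ Q)) = max(0.19, 0) = 0.19
((¬¬(¬P ∨ ¬P) ∧ R) ∨ (¬(P ⊃ ¬Q) ∨ ¬(¬¬((¬P ⊃ ¬R) ∨ ¬P) ∨ Q))) = max(0.33, 0.19) = 0.33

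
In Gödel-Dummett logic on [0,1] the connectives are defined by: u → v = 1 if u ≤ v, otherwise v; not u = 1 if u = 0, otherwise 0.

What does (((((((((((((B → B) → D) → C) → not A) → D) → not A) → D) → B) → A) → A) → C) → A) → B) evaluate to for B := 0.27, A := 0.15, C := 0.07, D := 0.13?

0.27

(B → B): 0.27 ≤ 0.27, so result = 1
((B → B) → D): 1 > 0.13, so result = 0.13
(((B → B) → D) → C): 0.13 > 0.07, so result = 0.07
not A: Gödel ¬ of 0.15 = 0 (operand ≠ 0)
((((B → B) → D) → C) → not A): 0.07 > 0, so result = 0
(((((B → B) → D) → C) → not A) → D): 0 ≤ 0.13, so result = 1
not A: Gödel ¬ of 0.15 = 0 (operand ≠ 0)
((((((B → B) → D) → C) → not A) → D) → not A): 1 > 0, so result = 0
(((((((B → B) → D) → C) → not A) → D) → not A) → D): 0 ≤ 0.13, so result = 1
((((((((B → B) → D) → C) → not A) → D) → not A) → D) → B): 1 > 0.27, so result = 0.27
(((((((((B → B) → D) → C) → not A) → D) → not A) → D) → B) → A): 0.27 > 0.15, so result = 0.15
((((((((((B → B) → D) → C) → not A) → D) → not A) → D) → B) → A) → A): 0.15 ≤ 0.15, so result = 1
(((((((((((B → B) → D) → C) → not A) → D) → not A) → D) → B) → A) → A) → C): 1 > 0.07, so result = 0.07
((((((((((((B → B) → D) → C) → not A) → D) → not A) → D) → B) → A) → A) → C) → A): 0.07 ≤ 0.15, so result = 1
(((((((((((((B → B) → D) → C) → not A) → D) → not A) → D) → B) → A) → A) → C) → A) → B): 1 > 0.27, so result = 0.27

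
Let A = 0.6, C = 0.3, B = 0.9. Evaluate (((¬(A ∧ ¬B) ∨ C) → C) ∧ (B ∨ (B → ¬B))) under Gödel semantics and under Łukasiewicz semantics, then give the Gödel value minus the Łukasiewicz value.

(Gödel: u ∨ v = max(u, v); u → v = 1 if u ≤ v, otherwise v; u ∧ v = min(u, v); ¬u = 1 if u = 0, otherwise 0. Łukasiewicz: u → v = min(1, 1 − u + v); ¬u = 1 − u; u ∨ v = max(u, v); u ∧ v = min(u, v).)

-0.10

Gödel evaluation:
  ¬B: Gödel ¬ of 0.9 = 0 (operand ≠ 0)
  (A ∧ ¬B) = min(0.6, 0) = 0
  ¬(A ∧ ¬B): Gödel ¬ of 0 = 1 (operand is 0)
  (¬(A ∧ ¬B) ∨ C) = max(1, 0.3) = 1
  ((¬(A ∧ ¬B) ∨ C) → C): 1 > 0.3, so result = 0.3
  ¬B: Gödel ¬ of 0.9 = 0 (operand ≠ 0)
  (B → ¬B): 0.9 > 0, so result = 0
  (B ∨ (B → ¬B)) = max(0.9, 0) = 0.9
  (((¬(A ∧ ¬B) ∨ C) → C) ∧ (B ∨ (B → ¬B))) = min(0.3, 0.9) = 0.3
  Gödel value = 0.3
Łukasiewicz evaluation:
  ¬B: Łukasiewicz ¬ gives 1 − 0.9 = 0.1
  (A ∧ ¬B) = min(0.6, 0.1) = 0.1
  ¬(A ∧ ¬B): Łukasiewicz ¬ gives 1 − 0.1 = 0.9
  (¬(A ∧ ¬B) ∨ C) = max(0.9, 0.3) = 0.9
  ((¬(A ∧ ¬B) ∨ C) → C): min(1, 1 − 0.9 + 0.3) = 0.4
  ¬B: Łukasiewicz ¬ gives 1 − 0.9 = 0.1
  (B → ¬B): min(1, 1 − 0.9 + 0.1) = 0.2
  (B ∨ (B → ¬B)) = max(0.9, 0.2) = 0.9
  (((¬(A ∧ ¬B) ∨ C) → C) ∧ (B ∨ (B → ¬B))) = min(0.4, 0.9) = 0.4
  Łukasiewicz value = 0.4
Difference: 0.3 − 0.4 = -0.10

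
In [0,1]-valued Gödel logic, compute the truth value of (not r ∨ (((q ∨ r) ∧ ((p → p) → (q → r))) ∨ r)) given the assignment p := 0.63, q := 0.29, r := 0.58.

0.58

not r: Gödel ¬ of 0.58 = 0 (operand ≠ 0)
(q ∨ r) = max(0.29, 0.58) = 0.58
(p → p): 0.63 ≤ 0.63, so result = 1
(q → r): 0.29 ≤ 0.58, so result = 1
((p → p) → (q → r)): 1 ≤ 1, so result = 1
((q ∨ r) ∧ ((p → p) → (q → r))) = min(0.58, 1) = 0.58
(((q ∨ r) ∧ ((p → p) → (q → r))) ∨ r) = max(0.58, 0.58) = 0.58
(not r ∨ (((q ∨ r) ∧ ((p → p) → (q → r))) ∨ r)) = max(0, 0.58) = 0.58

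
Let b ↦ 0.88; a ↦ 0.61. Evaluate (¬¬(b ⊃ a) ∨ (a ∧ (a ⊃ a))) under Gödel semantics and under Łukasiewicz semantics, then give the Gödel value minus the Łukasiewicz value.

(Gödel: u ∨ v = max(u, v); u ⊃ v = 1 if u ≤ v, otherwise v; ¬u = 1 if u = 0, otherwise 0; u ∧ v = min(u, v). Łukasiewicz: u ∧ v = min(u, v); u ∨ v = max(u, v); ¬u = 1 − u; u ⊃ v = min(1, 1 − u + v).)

Gödel evaluation:
  (b ⊃ a): 0.88 > 0.61, so result = 0.61
  ¬(b ⊃ a): Gödel ¬ of 0.61 = 0 (operand ≠ 0)
  ¬¬(b ⊃ a): Gödel ¬ of 0 = 1 (operand is 0)
  (a ⊃ a): 0.61 ≤ 0.61, so result = 1
  (a ∧ (a ⊃ a)) = min(0.61, 1) = 0.61
  (¬¬(b ⊃ a) ∨ (a ∧ (a ⊃ a))) = max(1, 0.61) = 1
  Gödel value = 1
Łukasiewicz evaluation:
  (b ⊃ a): min(1, 1 − 0.88 + 0.61) = 0.73
  ¬(b ⊃ a): Łukasiewicz ¬ gives 1 − 0.73 = 0.27
  ¬¬(b ⊃ a): Łukasiewicz ¬ gives 1 − 0.27 = 0.73
  (a ⊃ a): min(1, 1 − 0.61 + 0.61) = 1
  (a ∧ (a ⊃ a)) = min(0.61, 1) = 0.61
  (¬¬(b ⊃ a) ∨ (a ∧ (a ⊃ a))) = max(0.73, 0.61) = 0.73
  Łukasiewicz value = 0.73
Difference: 1 − 0.73 = 0.27

0.27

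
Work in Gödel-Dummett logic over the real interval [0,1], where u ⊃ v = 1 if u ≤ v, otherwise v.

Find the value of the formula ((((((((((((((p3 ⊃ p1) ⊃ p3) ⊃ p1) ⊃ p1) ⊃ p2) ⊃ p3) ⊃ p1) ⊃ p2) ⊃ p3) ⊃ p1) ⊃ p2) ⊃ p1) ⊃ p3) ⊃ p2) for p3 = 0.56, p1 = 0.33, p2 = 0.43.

0.43

(p3 ⊃ p1): 0.56 > 0.33, so result = 0.33
((p3 ⊃ p1) ⊃ p3): 0.33 ≤ 0.56, so result = 1
(((p3 ⊃ p1) ⊃ p3) ⊃ p1): 1 > 0.33, so result = 0.33
((((p3 ⊃ p1) ⊃ p3) ⊃ p1) ⊃ p1): 0.33 ≤ 0.33, so result = 1
(((((p3 ⊃ p1) ⊃ p3) ⊃ p1) ⊃ p1) ⊃ p2): 1 > 0.43, so result = 0.43
((((((p3 ⊃ p1) ⊃ p3) ⊃ p1) ⊃ p1) ⊃ p2) ⊃ p3): 0.43 ≤ 0.56, so result = 1
(((((((p3 ⊃ p1) ⊃ p3) ⊃ p1) ⊃ p1) ⊃ p2) ⊃ p3) ⊃ p1): 1 > 0.33, so result = 0.33
((((((((p3 ⊃ p1) ⊃ p3) ⊃ p1) ⊃ p1) ⊃ p2) ⊃ p3) ⊃ p1) ⊃ p2): 0.33 ≤ 0.43, so result = 1
(((((((((p3 ⊃ p1) ⊃ p3) ⊃ p1) ⊃ p1) ⊃ p2) ⊃ p3) ⊃ p1) ⊃ p2) ⊃ p3): 1 > 0.56, so result = 0.56
((((((((((p3 ⊃ p1) ⊃ p3) ⊃ p1) ⊃ p1) ⊃ p2) ⊃ p3) ⊃ p1) ⊃ p2) ⊃ p3) ⊃ p1): 0.56 > 0.33, so result = 0.33
(((((((((((p3 ⊃ p1) ⊃ p3) ⊃ p1) ⊃ p1) ⊃ p2) ⊃ p3) ⊃ p1) ⊃ p2) ⊃ p3) ⊃ p1) ⊃ p2): 0.33 ≤ 0.43, so result = 1
((((((((((((p3 ⊃ p1) ⊃ p3) ⊃ p1) ⊃ p1) ⊃ p2) ⊃ p3) ⊃ p1) ⊃ p2) ⊃ p3) ⊃ p1) ⊃ p2) ⊃ p1): 1 > 0.33, so result = 0.33
(((((((((((((p3 ⊃ p1) ⊃ p3) ⊃ p1) ⊃ p1) ⊃ p2) ⊃ p3) ⊃ p1) ⊃ p2) ⊃ p3) ⊃ p1) ⊃ p2) ⊃ p1) ⊃ p3): 0.33 ≤ 0.56, so result = 1
((((((((((((((p3 ⊃ p1) ⊃ p3) ⊃ p1) ⊃ p1) ⊃ p2) ⊃ p3) ⊃ p1) ⊃ p2) ⊃ p3) ⊃ p1) ⊃ p2) ⊃ p1) ⊃ p3) ⊃ p2): 1 > 0.43, so result = 0.43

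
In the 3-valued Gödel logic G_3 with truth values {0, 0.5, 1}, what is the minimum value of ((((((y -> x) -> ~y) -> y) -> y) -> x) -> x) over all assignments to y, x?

0.50

The minimum is attained at y = 0.5, x = 0.5:
  (y -> x): 0.5 ≤ 0.5, so result = 1
  ~y: Gödel ¬ of 0.5 = 0 (operand ≠ 0)
  ((y -> x) -> ~y): 1 > 0, so result = 0
  (((y -> x) -> ~y) -> y): 0 ≤ 0.5, so result = 1
  ((((y -> x) -> ~y) -> y) -> y): 1 > 0.5, so result = 0.5
  (((((y -> x) -> ~y) -> y) -> y) -> x): 0.5 ≤ 0.5, so result = 1
  ((((((y -> x) -> ~y) -> y) -> y) -> x) -> x): 1 > 0.5, so result = 0.5
Checking all 9 assignments confirms none give a value below 0.50.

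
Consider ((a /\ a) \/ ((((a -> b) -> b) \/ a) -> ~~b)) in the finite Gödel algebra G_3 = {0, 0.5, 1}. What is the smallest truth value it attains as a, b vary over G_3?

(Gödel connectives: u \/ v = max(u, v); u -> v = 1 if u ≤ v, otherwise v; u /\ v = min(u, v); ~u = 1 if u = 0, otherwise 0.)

The minimum is attained at a = 0.5, b = 0:
  (a /\ a) = min(0.5, 0.5) = 0.5
  (a -> b): 0.5 > 0, so result = 0
  ((a -> b) -> b): 0 ≤ 0, so result = 1
  (((a -> b) -> b) \/ a) = max(1, 0.5) = 1
  ~b: Gödel ¬ of 0 = 1 (operand is 0)
  ~~b: Gödel ¬ of 1 = 0 (operand ≠ 0)
  ((((a -> b) -> b) \/ a) -> ~~b): 1 > 0, so result = 0
  ((a /\ a) \/ ((((a -> b) -> b) \/ a) -> ~~b)) = max(0.5, 0) = 0.5
Checking all 9 assignments confirms none give a value below 0.50.

0.50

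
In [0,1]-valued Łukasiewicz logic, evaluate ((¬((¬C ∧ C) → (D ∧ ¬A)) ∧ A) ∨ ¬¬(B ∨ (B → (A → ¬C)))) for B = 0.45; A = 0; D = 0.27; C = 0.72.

¬C: Łukasiewicz ¬ gives 1 − 0.72 = 0.28
(¬C ∧ C) = min(0.28, 0.72) = 0.28
¬A: Łukasiewicz ¬ gives 1 − 0 = 1
(D ∧ ¬A) = min(0.27, 1) = 0.27
((¬C ∧ C) → (D ∧ ¬A)): min(1, 1 − 0.28 + 0.27) = 0.99
¬((¬C ∧ C) → (D ∧ ¬A)): Łukasiewicz ¬ gives 1 − 0.99 = 0.01
(¬((¬C ∧ C) → (D ∧ ¬A)) ∧ A) = min(0.01, 0) = 0
¬C: Łukasiewicz ¬ gives 1 − 0.72 = 0.28
(A → ¬C): min(1, 1 − 0 + 0.28) = 1
(B → (A → ¬C)): min(1, 1 − 0.45 + 1) = 1
(B ∨ (B → (A → ¬C))) = max(0.45, 1) = 1
¬(B ∨ (B → (A → ¬C))): Łukasiewicz ¬ gives 1 − 1 = 0
¬¬(B ∨ (B → (A → ¬C))): Łukasiewicz ¬ gives 1 − 0 = 1
((¬((¬C ∧ C) → (D ∧ ¬A)) ∧ A) ∨ ¬¬(B ∨ (B → (A → ¬C)))) = max(0, 1) = 1

1.00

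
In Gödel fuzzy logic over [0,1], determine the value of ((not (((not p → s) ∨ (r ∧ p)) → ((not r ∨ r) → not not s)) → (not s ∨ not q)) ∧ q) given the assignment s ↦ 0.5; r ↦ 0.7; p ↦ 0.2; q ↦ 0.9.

0.90

not p: Gödel ¬ of 0.2 = 0 (operand ≠ 0)
(not p → s): 0 ≤ 0.5, so result = 1
(r ∧ p) = min(0.7, 0.2) = 0.2
((not p → s) ∨ (r ∧ p)) = max(1, 0.2) = 1
not r: Gödel ¬ of 0.7 = 0 (operand ≠ 0)
(not r ∨ r) = max(0, 0.7) = 0.7
not s: Gödel ¬ of 0.5 = 0 (operand ≠ 0)
not not s: Gödel ¬ of 0 = 1 (operand is 0)
((not r ∨ r) → not not s): 0.7 ≤ 1, so result = 1
(((not p → s) ∨ (r ∧ p)) → ((not r ∨ r) → not not s)): 1 ≤ 1, so result = 1
not (((not p → s) ∨ (r ∧ p)) → ((not r ∨ r) → not not s)): Gödel ¬ of 1 = 0 (operand ≠ 0)
not s: Gödel ¬ of 0.5 = 0 (operand ≠ 0)
not q: Gödel ¬ of 0.9 = 0 (operand ≠ 0)
(not s ∨ not q) = max(0, 0) = 0
(not (((not p → s) ∨ (r ∧ p)) → ((not r ∨ r) → not not s)) → (not s ∨ not q)): 0 ≤ 0, so result = 1
((not (((not p → s) ∨ (r ∧ p)) → ((not r ∨ r) → not not s)) → (not s ∨ not q)) ∧ q) = min(1, 0.9) = 0.9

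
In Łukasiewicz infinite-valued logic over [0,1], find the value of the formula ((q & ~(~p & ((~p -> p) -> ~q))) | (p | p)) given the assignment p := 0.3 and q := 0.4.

~p: Łukasiewicz ¬ gives 1 − 0.3 = 0.7
~p: Łukasiewicz ¬ gives 1 − 0.3 = 0.7
(~p -> p): min(1, 1 − 0.7 + 0.3) = 0.6
~q: Łukasiewicz ¬ gives 1 − 0.4 = 0.6
((~p -> p) -> ~q): min(1, 1 − 0.6 + 0.6) = 1
(~p & ((~p -> p) -> ~q)) = min(0.7, 1) = 0.7
~(~p & ((~p -> p) -> ~q)): Łukasiewicz ¬ gives 1 − 0.7 = 0.3
(q & ~(~p & ((~p -> p) -> ~q))) = min(0.4, 0.3) = 0.3
(p | p) = max(0.3, 0.3) = 0.3
((q & ~(~p & ((~p -> p) -> ~q))) | (p | p)) = max(0.3, 0.3) = 0.3

0.30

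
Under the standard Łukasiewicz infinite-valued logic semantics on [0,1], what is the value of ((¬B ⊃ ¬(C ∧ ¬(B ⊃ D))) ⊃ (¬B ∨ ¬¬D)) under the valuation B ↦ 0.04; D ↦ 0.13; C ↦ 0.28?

0.96

¬B: Łukasiewicz ¬ gives 1 − 0.04 = 0.96
(B ⊃ D): min(1, 1 − 0.04 + 0.13) = 1
¬(B ⊃ D): Łukasiewicz ¬ gives 1 − 1 = 0
(C ∧ ¬(B ⊃ D)) = min(0.28, 0) = 0
¬(C ∧ ¬(B ⊃ D)): Łukasiewicz ¬ gives 1 − 0 = 1
(¬B ⊃ ¬(C ∧ ¬(B ⊃ D))): min(1, 1 − 0.96 + 1) = 1
¬B: Łukasiewicz ¬ gives 1 − 0.04 = 0.96
¬D: Łukasiewicz ¬ gives 1 − 0.13 = 0.87
¬¬D: Łukasiewicz ¬ gives 1 − 0.87 = 0.13
(¬B ∨ ¬¬D) = max(0.96, 0.13) = 0.96
((¬B ⊃ ¬(C ∧ ¬(B ⊃ D))) ⊃ (¬B ∨ ¬¬D)): min(1, 1 − 1 + 0.96) = 0.96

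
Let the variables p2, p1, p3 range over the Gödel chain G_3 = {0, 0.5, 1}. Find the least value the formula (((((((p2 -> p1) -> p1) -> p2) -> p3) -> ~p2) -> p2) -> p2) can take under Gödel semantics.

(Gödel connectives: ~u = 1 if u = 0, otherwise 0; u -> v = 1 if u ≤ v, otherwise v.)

The minimum is attained at p2 = 0.5, p1 = 0, p3 = 0.5:
  (p2 -> p1): 0.5 > 0, so result = 0
  ((p2 -> p1) -> p1): 0 ≤ 0, so result = 1
  (((p2 -> p1) -> p1) -> p2): 1 > 0.5, so result = 0.5
  ((((p2 -> p1) -> p1) -> p2) -> p3): 0.5 ≤ 0.5, so result = 1
  ~p2: Gödel ¬ of 0.5 = 0 (operand ≠ 0)
  (((((p2 -> p1) -> p1) -> p2) -> p3) -> ~p2): 1 > 0, so result = 0
  ((((((p2 -> p1) -> p1) -> p2) -> p3) -> ~p2) -> p2): 0 ≤ 0.5, so result = 1
  (((((((p2 -> p1) -> p1) -> p2) -> p3) -> ~p2) -> p2) -> p2): 1 > 0.5, so result = 0.5
Checking all 27 assignments confirms none give a value below 0.50.

0.50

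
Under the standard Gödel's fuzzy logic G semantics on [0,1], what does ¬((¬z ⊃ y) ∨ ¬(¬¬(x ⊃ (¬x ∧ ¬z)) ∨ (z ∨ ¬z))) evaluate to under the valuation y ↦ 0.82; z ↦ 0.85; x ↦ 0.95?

¬z: Gödel ¬ of 0.85 = 0 (operand ≠ 0)
(¬z ⊃ y): 0 ≤ 0.82, so result = 1
¬x: Gödel ¬ of 0.95 = 0 (operand ≠ 0)
¬z: Gödel ¬ of 0.85 = 0 (operand ≠ 0)
(¬x ∧ ¬z) = min(0, 0) = 0
(x ⊃ (¬x ∧ ¬z)): 0.95 > 0, so result = 0
¬(x ⊃ (¬x ∧ ¬z)): Gödel ¬ of 0 = 1 (operand is 0)
¬¬(x ⊃ (¬x ∧ ¬z)): Gödel ¬ of 1 = 0 (operand ≠ 0)
¬z: Gödel ¬ of 0.85 = 0 (operand ≠ 0)
(z ∨ ¬z) = max(0.85, 0) = 0.85
(¬¬(x ⊃ (¬x ∧ ¬z)) ∨ (z ∨ ¬z)) = max(0, 0.85) = 0.85
¬(¬¬(x ⊃ (¬x ∧ ¬z)) ∨ (z ∨ ¬z)): Gödel ¬ of 0.85 = 0 (operand ≠ 0)
((¬z ⊃ y) ∨ ¬(¬¬(x ⊃ (¬x ∧ ¬z)) ∨ (z ∨ ¬z))) = max(1, 0) = 1
¬((¬z ⊃ y) ∨ ¬(¬¬(x ⊃ (¬x ∧ ¬z)) ∨ (z ∨ ¬z))): Gödel ¬ of 1 = 0 (operand ≠ 0)

0.00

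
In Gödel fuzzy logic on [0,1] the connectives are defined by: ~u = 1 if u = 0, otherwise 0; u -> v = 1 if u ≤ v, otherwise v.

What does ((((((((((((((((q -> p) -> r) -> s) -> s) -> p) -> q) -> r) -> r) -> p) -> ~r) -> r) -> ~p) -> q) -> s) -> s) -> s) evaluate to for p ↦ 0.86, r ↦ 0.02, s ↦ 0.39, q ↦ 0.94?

0.39

(q -> p): 0.94 > 0.86, so result = 0.86
((q -> p) -> r): 0.86 > 0.02, so result = 0.02
(((q -> p) -> r) -> s): 0.02 ≤ 0.39, so result = 1
((((q -> p) -> r) -> s) -> s): 1 > 0.39, so result = 0.39
(((((q -> p) -> r) -> s) -> s) -> p): 0.39 ≤ 0.86, so result = 1
((((((q -> p) -> r) -> s) -> s) -> p) -> q): 1 > 0.94, so result = 0.94
(((((((q -> p) -> r) -> s) -> s) -> p) -> q) -> r): 0.94 > 0.02, so result = 0.02
((((((((q -> p) -> r) -> s) -> s) -> p) -> q) -> r) -> r): 0.02 ≤ 0.02, so result = 1
(((((((((q -> p) -> r) -> s) -> s) -> p) -> q) -> r) -> r) -> p): 1 > 0.86, so result = 0.86
~r: Gödel ¬ of 0.02 = 0 (operand ≠ 0)
((((((((((q -> p) -> r) -> s) -> s) -> p) -> q) -> r) -> r) -> p) -> ~r): 0.86 > 0, so result = 0
(((((((((((q -> p) -> r) -> s) -> s) -> p) -> q) -> r) -> r) -> p) -> ~r) -> r): 0 ≤ 0.02, so result = 1
~p: Gödel ¬ of 0.86 = 0 (operand ≠ 0)
((((((((((((q -> p) -> r) -> s) -> s) -> p) -> q) -> r) -> r) -> p) -> ~r) -> r) -> ~p): 1 > 0, so result = 0
(((((((((((((q -> p) -> r) -> s) -> s) -> p) -> q) -> r) -> r) -> p) -> ~r) -> r) -> ~p) -> q): 0 ≤ 0.94, so result = 1
((((((((((((((q -> p) -> r) -> s) -> s) -> p) -> q) -> r) -> r) -> p) -> ~r) -> r) -> ~p) -> q) -> s): 1 > 0.39, so result = 0.39
(((((((((((((((q -> p) -> r) -> s) -> s) -> p) -> q) -> r) -> r) -> p) -> ~r) -> r) -> ~p) -> q) -> s) -> s): 0.39 ≤ 0.39, so result = 1
((((((((((((((((q -> p) -> r) -> s) -> s) -> p) -> q) -> r) -> r) -> p) -> ~r) -> r) -> ~p) -> q) -> s) -> s) -> s): 1 > 0.39, so result = 0.39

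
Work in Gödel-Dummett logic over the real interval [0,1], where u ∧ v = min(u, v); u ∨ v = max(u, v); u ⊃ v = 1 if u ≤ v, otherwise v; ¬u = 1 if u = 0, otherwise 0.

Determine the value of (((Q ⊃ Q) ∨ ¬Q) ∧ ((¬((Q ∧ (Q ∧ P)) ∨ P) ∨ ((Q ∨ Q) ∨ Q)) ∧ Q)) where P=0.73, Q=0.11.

0.11

(Q ⊃ Q): 0.11 ≤ 0.11, so result = 1
¬Q: Gödel ¬ of 0.11 = 0 (operand ≠ 0)
((Q ⊃ Q) ∨ ¬Q) = max(1, 0) = 1
(Q ∧ P) = min(0.11, 0.73) = 0.11
(Q ∧ (Q ∧ P)) = min(0.11, 0.11) = 0.11
((Q ∧ (Q ∧ P)) ∨ P) = max(0.11, 0.73) = 0.73
¬((Q ∧ (Q ∧ P)) ∨ P): Gödel ¬ of 0.73 = 0 (operand ≠ 0)
(Q ∨ Q) = max(0.11, 0.11) = 0.11
((Q ∨ Q) ∨ Q) = max(0.11, 0.11) = 0.11
(¬((Q ∧ (Q ∧ P)) ∨ P) ∨ ((Q ∨ Q) ∨ Q)) = max(0, 0.11) = 0.11
((¬((Q ∧ (Q ∧ P)) ∨ P) ∨ ((Q ∨ Q) ∨ Q)) ∧ Q) = min(0.11, 0.11) = 0.11
(((Q ⊃ Q) ∨ ¬Q) ∧ ((¬((Q ∧ (Q ∧ P)) ∨ P) ∨ ((Q ∨ Q) ∨ Q)) ∧ Q)) = min(1, 0.11) = 0.11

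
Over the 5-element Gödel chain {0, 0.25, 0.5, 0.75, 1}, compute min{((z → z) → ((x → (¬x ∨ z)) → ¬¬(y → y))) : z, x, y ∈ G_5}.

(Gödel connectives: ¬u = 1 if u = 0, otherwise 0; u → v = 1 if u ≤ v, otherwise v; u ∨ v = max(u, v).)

1.00

Every assignment gives 1. For instance at z = 0, x = 0, y = 0:
  (z → z): 0 ≤ 0, so result = 1
  ¬x: Gödel ¬ of 0 = 1 (operand is 0)
  (¬x ∨ z) = max(1, 0) = 1
  (x → (¬x ∨ z)): 0 ≤ 1, so result = 1
  (y → y): 0 ≤ 0, so result = 1
  ¬(y → y): Gödel ¬ of 1 = 0 (operand ≠ 0)
  ¬¬(y → y): Gödel ¬ of 0 = 1 (operand is 0)
  ((x → (¬x ∨ z)) → ¬¬(y → y)): 1 ≤ 1, so result = 1
  ((z → z) → ((x → (¬x ∨ z)) → ¬¬(y → y))): 1 ≤ 1, so result = 1
All 125 assignments give value 1 — the formula is a G_5-tautology.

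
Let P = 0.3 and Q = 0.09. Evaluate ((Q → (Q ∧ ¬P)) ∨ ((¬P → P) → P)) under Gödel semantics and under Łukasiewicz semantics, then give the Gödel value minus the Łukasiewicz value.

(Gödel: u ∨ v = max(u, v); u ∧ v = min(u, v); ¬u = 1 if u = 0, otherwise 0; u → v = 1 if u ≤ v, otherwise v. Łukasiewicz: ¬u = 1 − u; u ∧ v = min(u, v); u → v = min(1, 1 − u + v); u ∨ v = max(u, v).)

-0.70

Gödel evaluation:
  ¬P: Gödel ¬ of 0.3 = 0 (operand ≠ 0)
  (Q ∧ ¬P) = min(0.09, 0) = 0
  (Q → (Q ∧ ¬P)): 0.09 > 0, so result = 0
  ¬P: Gödel ¬ of 0.3 = 0 (operand ≠ 0)
  (¬P → P): 0 ≤ 0.3, so result = 1
  ((¬P → P) → P): 1 > 0.3, so result = 0.3
  ((Q → (Q ∧ ¬P)) ∨ ((¬P → P) → P)) = max(0, 0.3) = 0.3
  Gödel value = 0.3
Łukasiewicz evaluation:
  ¬P: Łukasiewicz ¬ gives 1 − 0.3 = 0.7
  (Q ∧ ¬P) = min(0.09, 0.7) = 0.09
  (Q → (Q ∧ ¬P)): min(1, 1 − 0.09 + 0.09) = 1
  ¬P: Łukasiewicz ¬ gives 1 − 0.3 = 0.7
  (¬P → P): min(1, 1 − 0.7 + 0.3) = 0.6
  ((¬P → P) → P): min(1, 1 − 0.6 + 0.3) = 0.7
  ((Q → (Q ∧ ¬P)) ∨ ((¬P → P) → P)) = max(1, 0.7) = 1
  Łukasiewicz value = 1
Difference: 0.3 − 1 = -0.70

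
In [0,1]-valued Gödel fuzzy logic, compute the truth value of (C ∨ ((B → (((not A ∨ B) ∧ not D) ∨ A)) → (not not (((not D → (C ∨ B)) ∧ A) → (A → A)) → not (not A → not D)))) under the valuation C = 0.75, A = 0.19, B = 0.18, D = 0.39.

not A: Gödel ¬ of 0.19 = 0 (operand ≠ 0)
(not A ∨ B) = max(0, 0.18) = 0.18
not D: Gödel ¬ of 0.39 = 0 (operand ≠ 0)
((not A ∨ B) ∧ not D) = min(0.18, 0) = 0
(((not A ∨ B) ∧ not D) ∨ A) = max(0, 0.19) = 0.19
(B → (((not A ∨ B) ∧ not D) ∨ A)): 0.18 ≤ 0.19, so result = 1
not D: Gödel ¬ of 0.39 = 0 (operand ≠ 0)
(C ∨ B) = max(0.75, 0.18) = 0.75
(not D → (C ∨ B)): 0 ≤ 0.75, so result = 1
((not D → (C ∨ B)) ∧ A) = min(1, 0.19) = 0.19
(A → A): 0.19 ≤ 0.19, so result = 1
(((not D → (C ∨ B)) ∧ A) → (A → A)): 0.19 ≤ 1, so result = 1
not (((not D → (C ∨ B)) ∧ A) → (A → A)): Gödel ¬ of 1 = 0 (operand ≠ 0)
not not (((not D → (C ∨ B)) ∧ A) → (A → A)): Gödel ¬ of 0 = 1 (operand is 0)
not A: Gödel ¬ of 0.19 = 0 (operand ≠ 0)
not D: Gödel ¬ of 0.39 = 0 (operand ≠ 0)
(not A → not D): 0 ≤ 0, so result = 1
not (not A → not D): Gödel ¬ of 1 = 0 (operand ≠ 0)
(not not (((not D → (C ∨ B)) ∧ A) → (A → A)) → not (not A → not D)): 1 > 0, so result = 0
((B → (((not A ∨ B) ∧ not D) ∨ A)) → (not not (((not D → (C ∨ B)) ∧ A) → (A → A)) → not (not A → not D))): 1 > 0, so result = 0
(C ∨ ((B → (((not A ∨ B) ∧ not D) ∨ A)) → (not not (((not D → (C ∨ B)) ∧ A) → (A → A)) → not (not A → not D)))) = max(0.75, 0) = 0.75

0.75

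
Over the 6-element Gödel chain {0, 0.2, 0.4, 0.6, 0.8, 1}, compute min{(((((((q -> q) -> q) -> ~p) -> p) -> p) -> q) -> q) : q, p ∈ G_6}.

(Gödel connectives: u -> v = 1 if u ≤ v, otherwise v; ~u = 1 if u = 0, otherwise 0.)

The minimum is attained at q = 0.2, p = 0.2:
  (q -> q): 0.2 ≤ 0.2, so result = 1
  ((q -> q) -> q): 1 > 0.2, so result = 0.2
  ~p: Gödel ¬ of 0.2 = 0 (operand ≠ 0)
  (((q -> q) -> q) -> ~p): 0.2 > 0, so result = 0
  ((((q -> q) -> q) -> ~p) -> p): 0 ≤ 0.2, so result = 1
  (((((q -> q) -> q) -> ~p) -> p) -> p): 1 > 0.2, so result = 0.2
  ((((((q -> q) -> q) -> ~p) -> p) -> p) -> q): 0.2 ≤ 0.2, so result = 1
  (((((((q -> q) -> q) -> ~p) -> p) -> p) -> q) -> q): 1 > 0.2, so result = 0.2
Checking all 36 assignments confirms none give a value below 0.20.

0.20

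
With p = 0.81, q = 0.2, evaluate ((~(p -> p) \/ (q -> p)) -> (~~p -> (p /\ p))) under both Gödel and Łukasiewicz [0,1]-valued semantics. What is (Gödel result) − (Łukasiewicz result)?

Gödel evaluation:
  (p -> p): 0.81 ≤ 0.81, so result = 1
  ~(p -> p): Gödel ¬ of 1 = 0 (operand ≠ 0)
  (q -> p): 0.2 ≤ 0.81, so result = 1
  (~(p -> p) \/ (q -> p)) = max(0, 1) = 1
  ~p: Gödel ¬ of 0.81 = 0 (operand ≠ 0)
  ~~p: Gödel ¬ of 0 = 1 (operand is 0)
  (p /\ p) = min(0.81, 0.81) = 0.81
  (~~p -> (p /\ p)): 1 > 0.81, so result = 0.81
  ((~(p -> p) \/ (q -> p)) -> (~~p -> (p /\ p))): 1 > 0.81, so result = 0.81
  Gödel value = 0.81
Łukasiewicz evaluation:
  (p -> p): min(1, 1 − 0.81 + 0.81) = 1
  ~(p -> p): Łukasiewicz ¬ gives 1 − 1 = 0
  (q -> p): min(1, 1 − 0.2 + 0.81) = 1
  (~(p -> p) \/ (q -> p)) = max(0, 1) = 1
  ~p: Łukasiewicz ¬ gives 1 − 0.81 = 0.19
  ~~p: Łukasiewicz ¬ gives 1 − 0.19 = 0.81
  (p /\ p) = min(0.81, 0.81) = 0.81
  (~~p -> (p /\ p)): min(1, 1 − 0.81 + 0.81) = 1
  ((~(p -> p) \/ (q -> p)) -> (~~p -> (p /\ p))): min(1, 1 − 1 + 1) = 1
  Łukasiewicz value = 1
Difference: 0.81 − 1 = -0.19

-0.19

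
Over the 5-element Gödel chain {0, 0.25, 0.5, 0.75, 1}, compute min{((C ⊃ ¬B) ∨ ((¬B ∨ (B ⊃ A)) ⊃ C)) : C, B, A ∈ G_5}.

The minimum is attained at C = 0.25, B = 0.25, A = 0.25:
  ¬B: Gödel ¬ of 0.25 = 0 (operand ≠ 0)
  (C ⊃ ¬B): 0.25 > 0, so result = 0
  ¬B: Gödel ¬ of 0.25 = 0 (operand ≠ 0)
  (B ⊃ A): 0.25 ≤ 0.25, so result = 1
  (¬B ∨ (B ⊃ A)) = max(0, 1) = 1
  ((¬B ∨ (B ⊃ A)) ⊃ C): 1 > 0.25, so result = 0.25
  ((C ⊃ ¬B) ∨ ((¬B ∨ (B ⊃ A)) ⊃ C)) = max(0, 0.25) = 0.25
Checking all 125 assignments confirms none give a value below 0.25.

0.25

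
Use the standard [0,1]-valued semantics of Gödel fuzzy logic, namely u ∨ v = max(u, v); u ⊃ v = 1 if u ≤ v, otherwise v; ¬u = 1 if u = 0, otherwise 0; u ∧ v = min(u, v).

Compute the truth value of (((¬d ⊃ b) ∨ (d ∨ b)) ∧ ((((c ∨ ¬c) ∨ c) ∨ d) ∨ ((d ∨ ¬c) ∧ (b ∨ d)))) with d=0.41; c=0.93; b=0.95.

0.93

¬d: Gödel ¬ of 0.41 = 0 (operand ≠ 0)
(¬d ⊃ b): 0 ≤ 0.95, so result = 1
(d ∨ b) = max(0.41, 0.95) = 0.95
((¬d ⊃ b) ∨ (d ∨ b)) = max(1, 0.95) = 1
¬c: Gödel ¬ of 0.93 = 0 (operand ≠ 0)
(c ∨ ¬c) = max(0.93, 0) = 0.93
((c ∨ ¬c) ∨ c) = max(0.93, 0.93) = 0.93
(((c ∨ ¬c) ∨ c) ∨ d) = max(0.93, 0.41) = 0.93
¬c: Gödel ¬ of 0.93 = 0 (operand ≠ 0)
(d ∨ ¬c) = max(0.41, 0) = 0.41
(b ∨ d) = max(0.95, 0.41) = 0.95
((d ∨ ¬c) ∧ (b ∨ d)) = min(0.41, 0.95) = 0.41
((((c ∨ ¬c) ∨ c) ∨ d) ∨ ((d ∨ ¬c) ∧ (b ∨ d))) = max(0.93, 0.41) = 0.93
(((¬d ⊃ b) ∨ (d ∨ b)) ∧ ((((c ∨ ¬c) ∨ c) ∨ d) ∨ ((d ∨ ¬c) ∧ (b ∨ d)))) = min(1, 0.93) = 0.93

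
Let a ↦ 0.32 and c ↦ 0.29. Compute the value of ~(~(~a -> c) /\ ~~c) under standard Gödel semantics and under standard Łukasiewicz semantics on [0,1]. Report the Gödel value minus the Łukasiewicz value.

0.29

Gödel evaluation:
  ~a: Gödel ¬ of 0.32 = 0 (operand ≠ 0)
  (~a -> c): 0 ≤ 0.29, so result = 1
  ~(~a -> c): Gödel ¬ of 1 = 0 (operand ≠ 0)
  ~c: Gödel ¬ of 0.29 = 0 (operand ≠ 0)
  ~~c: Gödel ¬ of 0 = 1 (operand is 0)
  (~(~a -> c) /\ ~~c) = min(0, 1) = 0
  ~(~(~a -> c) /\ ~~c): Gödel ¬ of 0 = 1 (operand is 0)
  Gödel value = 1
Łukasiewicz evaluation:
  ~a: Łukasiewicz ¬ gives 1 − 0.32 = 0.68
  (~a -> c): min(1, 1 − 0.68 + 0.29) = 0.61
  ~(~a -> c): Łukasiewicz ¬ gives 1 − 0.61 = 0.39
  ~c: Łukasiewicz ¬ gives 1 − 0.29 = 0.71
  ~~c: Łukasiewicz ¬ gives 1 − 0.71 = 0.29
  (~(~a -> c) /\ ~~c) = min(0.39, 0.29) = 0.29
  ~(~(~a -> c) /\ ~~c): Łukasiewicz ¬ gives 1 − 0.29 = 0.71
  Łukasiewicz value = 0.71
Difference: 1 − 0.71 = 0.29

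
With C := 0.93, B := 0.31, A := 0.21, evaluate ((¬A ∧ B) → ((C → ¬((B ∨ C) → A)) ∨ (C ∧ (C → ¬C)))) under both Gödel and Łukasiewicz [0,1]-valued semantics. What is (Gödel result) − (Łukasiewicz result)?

Gödel evaluation:
  ¬A: Gödel ¬ of 0.21 = 0 (operand ≠ 0)
  (¬A ∧ B) = min(0, 0.31) = 0
  (B ∨ C) = max(0.31, 0.93) = 0.93
  ((B ∨ C) → A): 0.93 > 0.21, so result = 0.21
  ¬((B ∨ C) → A): Gödel ¬ of 0.21 = 0 (operand ≠ 0)
  (C → ¬((B ∨ C) → A)): 0.93 > 0, so result = 0
  ¬C: Gödel ¬ of 0.93 = 0 (operand ≠ 0)
  (C → ¬C): 0.93 > 0, so result = 0
  (C ∧ (C → ¬C)) = min(0.93, 0) = 0
  ((C → ¬((B ∨ C) → A)) ∨ (C ∧ (C → ¬C))) = max(0, 0) = 0
  ((¬A ∧ B) → ((C → ¬((B ∨ C) → A)) ∨ (C ∧ (C → ¬C)))): 0 ≤ 0, so result = 1
  Gödel value = 1
Łukasiewicz evaluation:
  ¬A: Łukasiewicz ¬ gives 1 − 0.21 = 0.79
  (¬A ∧ B) = min(0.79, 0.31) = 0.31
  (B ∨ C) = max(0.31, 0.93) = 0.93
  ((B ∨ C) → A): min(1, 1 − 0.93 + 0.21) = 0.28
  ¬((B ∨ C) → A): Łukasiewicz ¬ gives 1 − 0.28 = 0.72
  (C → ¬((B ∨ C) → A)): min(1, 1 − 0.93 + 0.72) = 0.79
  ¬C: Łukasiewicz ¬ gives 1 − 0.93 = 0.07
  (C → ¬C): min(1, 1 − 0.93 + 0.07) = 0.14
  (C ∧ (C → ¬C)) = min(0.93, 0.14) = 0.14
  ((C → ¬((B ∨ C) → A)) ∨ (C ∧ (C → ¬C))) = max(0.79, 0.14) = 0.79
  ((¬A ∧ B) → ((C → ¬((B ∨ C) → A)) ∨ (C ∧ (C → ¬C)))): min(1, 1 − 0.31 + 0.79) = 1
  Łukasiewicz value = 1
Difference: 1 − 1 = 0.00

0.00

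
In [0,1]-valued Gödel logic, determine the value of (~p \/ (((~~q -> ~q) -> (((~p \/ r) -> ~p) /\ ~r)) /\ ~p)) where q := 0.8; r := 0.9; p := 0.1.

0.00

~p: Gödel ¬ of 0.1 = 0 (operand ≠ 0)
~q: Gödel ¬ of 0.8 = 0 (operand ≠ 0)
~~q: Gödel ¬ of 0 = 1 (operand is 0)
~q: Gödel ¬ of 0.8 = 0 (operand ≠ 0)
(~~q -> ~q): 1 > 0, so result = 0
~p: Gödel ¬ of 0.1 = 0 (operand ≠ 0)
(~p \/ r) = max(0, 0.9) = 0.9
~p: Gödel ¬ of 0.1 = 0 (operand ≠ 0)
((~p \/ r) -> ~p): 0.9 > 0, so result = 0
~r: Gödel ¬ of 0.9 = 0 (operand ≠ 0)
(((~p \/ r) -> ~p) /\ ~r) = min(0, 0) = 0
((~~q -> ~q) -> (((~p \/ r) -> ~p) /\ ~r)): 0 ≤ 0, so result = 1
~p: Gödel ¬ of 0.1 = 0 (operand ≠ 0)
(((~~q -> ~q) -> (((~p \/ r) -> ~p) /\ ~r)) /\ ~p) = min(1, 0) = 0
(~p \/ (((~~q -> ~q) -> (((~p \/ r) -> ~p) /\ ~r)) /\ ~p)) = max(0, 0) = 0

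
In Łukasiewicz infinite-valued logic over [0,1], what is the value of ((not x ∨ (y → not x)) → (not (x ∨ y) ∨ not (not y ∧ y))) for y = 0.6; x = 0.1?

not x: Łukasiewicz ¬ gives 1 − 0.1 = 0.9
not x: Łukasiewicz ¬ gives 1 − 0.1 = 0.9
(y → not x): min(1, 1 − 0.6 + 0.9) = 1
(not x ∨ (y → not x)) = max(0.9, 1) = 1
(x ∨ y) = max(0.1, 0.6) = 0.6
not (x ∨ y): Łukasiewicz ¬ gives 1 − 0.6 = 0.4
not y: Łukasiewicz ¬ gives 1 − 0.6 = 0.4
(not y ∧ y) = min(0.4, 0.6) = 0.4
not (not y ∧ y): Łukasiewicz ¬ gives 1 − 0.4 = 0.6
(not (x ∨ y) ∨ not (not y ∧ y)) = max(0.4, 0.6) = 0.6
((not x ∨ (y → not x)) → (not (x ∨ y) ∨ not (not y ∧ y))): min(1, 1 − 1 + 0.6) = 0.6

0.60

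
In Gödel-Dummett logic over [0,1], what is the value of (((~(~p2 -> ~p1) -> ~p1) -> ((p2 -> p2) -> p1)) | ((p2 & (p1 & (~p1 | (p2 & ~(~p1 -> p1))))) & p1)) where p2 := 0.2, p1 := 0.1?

~p2: Gödel ¬ of 0.2 = 0 (operand ≠ 0)
~p1: Gödel ¬ of 0.1 = 0 (operand ≠ 0)
(~p2 -> ~p1): 0 ≤ 0, so result = 1
~(~p2 -> ~p1): Gödel ¬ of 1 = 0 (operand ≠ 0)
~p1: Gödel ¬ of 0.1 = 0 (operand ≠ 0)
(~(~p2 -> ~p1) -> ~p1): 0 ≤ 0, so result = 1
(p2 -> p2): 0.2 ≤ 0.2, so result = 1
((p2 -> p2) -> p1): 1 > 0.1, so result = 0.1
((~(~p2 -> ~p1) -> ~p1) -> ((p2 -> p2) -> p1)): 1 > 0.1, so result = 0.1
~p1: Gödel ¬ of 0.1 = 0 (operand ≠ 0)
~p1: Gödel ¬ of 0.1 = 0 (operand ≠ 0)
(~p1 -> p1): 0 ≤ 0.1, so result = 1
~(~p1 -> p1): Gödel ¬ of 1 = 0 (operand ≠ 0)
(p2 & ~(~p1 -> p1)) = min(0.2, 0) = 0
(~p1 | (p2 & ~(~p1 -> p1))) = max(0, 0) = 0
(p1 & (~p1 | (p2 & ~(~p1 -> p1)))) = min(0.1, 0) = 0
(p2 & (p1 & (~p1 | (p2 & ~(~p1 -> p1))))) = min(0.2, 0) = 0
((p2 & (p1 & (~p1 | (p2 & ~(~p1 -> p1))))) & p1) = min(0, 0.1) = 0
(((~(~p2 -> ~p1) -> ~p1) -> ((p2 -> p2) -> p1)) | ((p2 & (p1 & (~p1 | (p2 & ~(~p1 -> p1))))) & p1)) = max(0.1, 0) = 0.1

0.10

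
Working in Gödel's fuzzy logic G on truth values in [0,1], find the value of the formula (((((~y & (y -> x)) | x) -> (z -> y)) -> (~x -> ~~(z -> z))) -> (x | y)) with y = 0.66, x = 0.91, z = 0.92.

~y: Gödel ¬ of 0.66 = 0 (operand ≠ 0)
(y -> x): 0.66 ≤ 0.91, so result = 1
(~y & (y -> x)) = min(0, 1) = 0
((~y & (y -> x)) | x) = max(0, 0.91) = 0.91
(z -> y): 0.92 > 0.66, so result = 0.66
(((~y & (y -> x)) | x) -> (z -> y)): 0.91 > 0.66, so result = 0.66
~x: Gödel ¬ of 0.91 = 0 (operand ≠ 0)
(z -> z): 0.92 ≤ 0.92, so result = 1
~(z -> z): Gödel ¬ of 1 = 0 (operand ≠ 0)
~~(z -> z): Gödel ¬ of 0 = 1 (operand is 0)
(~x -> ~~(z -> z)): 0 ≤ 1, so result = 1
((((~y & (y -> x)) | x) -> (z -> y)) -> (~x -> ~~(z -> z))): 0.66 ≤ 1, so result = 1
(x | y) = max(0.91, 0.66) = 0.91
(((((~y & (y -> x)) | x) -> (z -> y)) -> (~x -> ~~(z -> z))) -> (x | y)): 1 > 0.91, so result = 0.91

0.91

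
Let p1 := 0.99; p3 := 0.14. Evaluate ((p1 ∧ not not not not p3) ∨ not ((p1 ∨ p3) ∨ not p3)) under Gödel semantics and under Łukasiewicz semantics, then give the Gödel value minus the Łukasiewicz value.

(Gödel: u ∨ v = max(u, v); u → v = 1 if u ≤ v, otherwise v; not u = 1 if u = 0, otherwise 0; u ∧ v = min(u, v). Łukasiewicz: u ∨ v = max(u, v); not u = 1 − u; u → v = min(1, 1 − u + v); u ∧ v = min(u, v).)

0.85

Gödel evaluation:
  not p3: Gödel ¬ of 0.14 = 0 (operand ≠ 0)
  not not p3: Gödel ¬ of 0 = 1 (operand is 0)
  not not not p3: Gödel ¬ of 1 = 0 (operand ≠ 0)
  not not not not p3: Gödel ¬ of 0 = 1 (operand is 0)
  (p1 ∧ not not not not p3) = min(0.99, 1) = 0.99
  (p1 ∨ p3) = max(0.99, 0.14) = 0.99
  not p3: Gödel ¬ of 0.14 = 0 (operand ≠ 0)
  ((p1 ∨ p3) ∨ not p3) = max(0.99, 0) = 0.99
  not ((p1 ∨ p3) ∨ not p3): Gödel ¬ of 0.99 = 0 (operand ≠ 0)
  ((p1 ∧ not not not not p3) ∨ not ((p1 ∨ p3) ∨ not p3)) = max(0.99, 0) = 0.99
  Gödel value = 0.99
Łukasiewicz evaluation:
  not p3: Łukasiewicz ¬ gives 1 − 0.14 = 0.86
  not not p3: Łukasiewicz ¬ gives 1 − 0.86 = 0.14
  not not not p3: Łukasiewicz ¬ gives 1 − 0.14 = 0.86
  not not not not p3: Łukasiewicz ¬ gives 1 − 0.86 = 0.14
  (p1 ∧ not not not not p3) = min(0.99, 0.14) = 0.14
  (p1 ∨ p3) = max(0.99, 0.14) = 0.99
  not p3: Łukasiewicz ¬ gives 1 − 0.14 = 0.86
  ((p1 ∨ p3) ∨ not p3) = max(0.99, 0.86) = 0.99
  not ((p1 ∨ p3) ∨ not p3): Łukasiewicz ¬ gives 1 − 0.99 = 0.01
  ((p1 ∧ not not not not p3) ∨ not ((p1 ∨ p3) ∨ not p3)) = max(0.14, 0.01) = 0.14
  Łukasiewicz value = 0.14
Difference: 0.99 − 0.14 = 0.85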